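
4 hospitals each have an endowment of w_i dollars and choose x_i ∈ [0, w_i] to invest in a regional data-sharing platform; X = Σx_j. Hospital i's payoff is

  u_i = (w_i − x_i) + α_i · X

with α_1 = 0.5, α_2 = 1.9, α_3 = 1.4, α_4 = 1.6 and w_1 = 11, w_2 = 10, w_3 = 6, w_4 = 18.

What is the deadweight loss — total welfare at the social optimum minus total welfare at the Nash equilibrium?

48.4

∂u_i/∂x_i = α_i − 1, so hospital i contributes w_i if α_i > 1, else 0.
α_i > 1 for i ∈ {2, 3, 4}; NE contributions (0, 10, 6, 18), X = 34.
W^NE = Σw_i − X^NE + (Σα_i)·X^NE = 45 + 4.4·34 = 194.6.
Planner: ∂(Σu_j)/∂x_i = Σα_j − 1 = 4.4 > 0, so everyone contributes w_i; X^SO = 45, W^SO = 45 + 4.4·45 = 243.
Deadweight loss = 48.4.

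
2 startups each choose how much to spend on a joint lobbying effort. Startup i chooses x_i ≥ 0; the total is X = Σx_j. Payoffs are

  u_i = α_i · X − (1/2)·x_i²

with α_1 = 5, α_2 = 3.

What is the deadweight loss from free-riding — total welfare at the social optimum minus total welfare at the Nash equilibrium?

Startup i's FOC: ∂u_i/∂x_i = α_i − x_i = 0, so x_i* = α_i.
NE contributions = (5, 3); X = 8.
W^NE = (Σα)·X − ½Σα_i² = 8² − ½·34 = 47.
Planner sets x_i = Σα_j = 8 for every i, so X^SO = 2·8 = 16.
W^SO = (Σα)·X^SO − ½·2·(Σα)² = (2/2)·8² = 64.
Deadweight loss = W^SO − W^NE = 17.

17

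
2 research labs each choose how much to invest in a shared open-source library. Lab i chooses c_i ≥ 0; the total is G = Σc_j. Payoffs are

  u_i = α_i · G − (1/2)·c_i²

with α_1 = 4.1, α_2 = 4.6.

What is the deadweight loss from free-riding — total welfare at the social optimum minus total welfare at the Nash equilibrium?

18.985

Lab i's FOC: ∂u_i/∂c_i = α_i − c_i = 0, so c_i* = α_i.
NE contributions = (4.1, 4.6); G = 8.7.
W^NE = (Σα)·G − ½Σα_i² = 8.7² − ½·37.97 = 56.705.
Planner sets c_i = Σα_j = 8.7 for every i, so G^SO = 2·8.7 = 17.4.
W^SO = (Σα)·G^SO − ½·2·(Σα)² = (2/2)·8.7² = 75.69.
Deadweight loss = W^SO − W^NE = 18.985.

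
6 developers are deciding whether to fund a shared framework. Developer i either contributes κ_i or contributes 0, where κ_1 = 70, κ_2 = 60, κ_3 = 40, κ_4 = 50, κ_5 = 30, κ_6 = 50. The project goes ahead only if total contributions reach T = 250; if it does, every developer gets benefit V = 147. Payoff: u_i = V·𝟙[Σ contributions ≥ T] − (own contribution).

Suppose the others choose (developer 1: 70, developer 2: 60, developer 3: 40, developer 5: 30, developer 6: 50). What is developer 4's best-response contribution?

Others' total = 250 ≥ 250; contributing adds cost 50 for no extra benefit.
Best response: 0.

0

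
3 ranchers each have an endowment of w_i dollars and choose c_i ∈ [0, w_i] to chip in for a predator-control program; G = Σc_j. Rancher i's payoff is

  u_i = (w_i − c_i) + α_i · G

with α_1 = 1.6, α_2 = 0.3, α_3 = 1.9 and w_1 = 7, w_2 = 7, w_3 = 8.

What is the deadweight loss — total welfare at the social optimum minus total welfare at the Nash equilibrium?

∂u_i/∂c_i = α_i − 1, so rancher i contributes w_i if α_i > 1, else 0.
α_i > 1 for i ∈ {1, 3}; NE contributions (7, 0, 8), G = 15.
W^NE = Σw_i − G^NE + (Σα_i)·G^NE = 22 + 2.8·15 = 64.
Planner: ∂(Σu_j)/∂c_i = Σα_j − 1 = 2.8 > 0, so everyone contributes w_i; G^SO = 22, W^SO = 22 + 2.8·22 = 83.6.
Deadweight loss = 19.6.

19.6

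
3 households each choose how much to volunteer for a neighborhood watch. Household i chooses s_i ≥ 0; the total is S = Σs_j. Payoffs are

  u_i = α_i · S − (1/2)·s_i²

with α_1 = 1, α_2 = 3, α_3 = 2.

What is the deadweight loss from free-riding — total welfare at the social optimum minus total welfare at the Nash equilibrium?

Household i's FOC: ∂u_i/∂s_i = α_i − s_i = 0, so s_i* = α_i.
NE contributions = (1, 3, 2); S = 6.
W^NE = (Σα)·S − ½Σα_i² = 6² − ½·14 = 29.
Planner sets s_i = Σα_j = 6 for every i, so S^SO = 3·6 = 18.
W^SO = (Σα)·S^SO − ½·3·(Σα)² = (3/2)·6² = 54.
Deadweight loss = W^SO − W^NE = 25.

25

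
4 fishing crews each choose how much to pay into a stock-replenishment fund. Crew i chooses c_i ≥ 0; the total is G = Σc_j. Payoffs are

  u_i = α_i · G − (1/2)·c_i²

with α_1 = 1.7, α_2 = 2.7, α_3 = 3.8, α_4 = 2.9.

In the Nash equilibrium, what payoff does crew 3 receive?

34.96

Crew i's FOC: ∂u_i/∂c_i = α_i − c_i = 0, so c_i* = α_i.
NE contributions = (1.7, 2.7, 3.8, 2.9); G = 11.1.
u_3 = α_3·G − ½·(c_3)² = 3.8·11.1 − ½·3.8² = 34.96.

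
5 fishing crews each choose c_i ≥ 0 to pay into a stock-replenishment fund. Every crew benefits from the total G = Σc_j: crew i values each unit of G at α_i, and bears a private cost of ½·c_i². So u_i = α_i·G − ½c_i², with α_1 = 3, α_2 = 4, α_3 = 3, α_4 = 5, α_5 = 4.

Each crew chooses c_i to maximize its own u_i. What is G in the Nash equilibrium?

19

Crew i's FOC: ∂u_i/∂c_i = α_i − c_i = 0, so c_i* = α_i.
NE contributions = (3, 4, 3, 5, 4); G = 19.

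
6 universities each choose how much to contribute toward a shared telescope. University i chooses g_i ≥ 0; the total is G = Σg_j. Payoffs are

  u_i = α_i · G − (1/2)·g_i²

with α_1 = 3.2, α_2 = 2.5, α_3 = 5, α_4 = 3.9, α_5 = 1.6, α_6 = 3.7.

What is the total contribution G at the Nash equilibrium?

19.9

University i's FOC: ∂u_i/∂g_i = α_i − g_i = 0, so g_i* = α_i.
NE contributions = (3.2, 2.5, 5, 3.9, 1.6, 3.7); G = 19.9.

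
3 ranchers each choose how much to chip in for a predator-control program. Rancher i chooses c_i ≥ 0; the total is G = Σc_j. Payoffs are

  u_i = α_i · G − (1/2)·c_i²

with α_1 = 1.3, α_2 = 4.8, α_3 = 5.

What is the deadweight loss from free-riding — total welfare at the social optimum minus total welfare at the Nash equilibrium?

86.47

Rancher i's FOC: ∂u_i/∂c_i = α_i − c_i = 0, so c_i* = α_i.
NE contributions = (1.3, 4.8, 5); G = 11.1.
W^NE = (Σα)·G − ½Σα_i² = 11.1² − ½·49.73 = 98.345.
Planner sets c_i = Σα_j = 11.1 for every i, so G^SO = 3·11.1 = 33.3.
W^SO = (Σα)·G^SO − ½·3·(Σα)² = (3/2)·11.1² = 184.815.
Deadweight loss = W^SO − W^NE = 86.47.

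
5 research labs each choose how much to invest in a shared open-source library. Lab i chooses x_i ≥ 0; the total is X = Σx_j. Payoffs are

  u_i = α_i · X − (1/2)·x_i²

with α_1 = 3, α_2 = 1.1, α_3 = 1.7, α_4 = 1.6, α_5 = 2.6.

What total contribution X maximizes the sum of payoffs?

Planner FOC: ∂(Σu_j)/∂x_i = (Σα_j) − x_i = 0, so x_i^SO = Σα_j = 10 for every i; X^SO = 50.

50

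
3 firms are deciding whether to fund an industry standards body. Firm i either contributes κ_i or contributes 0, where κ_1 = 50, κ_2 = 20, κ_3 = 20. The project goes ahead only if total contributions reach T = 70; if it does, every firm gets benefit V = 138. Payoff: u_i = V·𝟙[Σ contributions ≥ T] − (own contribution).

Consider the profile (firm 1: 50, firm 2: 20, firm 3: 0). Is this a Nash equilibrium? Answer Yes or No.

Total = 70 ≥ 70: provided.
Firm 1 (pledges 50, payoff 88): dropping to 0 → total 20, payoff 0. No gain.
Firm 2 (pledges 20, payoff 118): dropping to 0 → total 50, payoff 0. No gain.
Firm 3 (pledges 0, payoff 138): pledging 20 → total 90, payoff 118. No gain.

Yes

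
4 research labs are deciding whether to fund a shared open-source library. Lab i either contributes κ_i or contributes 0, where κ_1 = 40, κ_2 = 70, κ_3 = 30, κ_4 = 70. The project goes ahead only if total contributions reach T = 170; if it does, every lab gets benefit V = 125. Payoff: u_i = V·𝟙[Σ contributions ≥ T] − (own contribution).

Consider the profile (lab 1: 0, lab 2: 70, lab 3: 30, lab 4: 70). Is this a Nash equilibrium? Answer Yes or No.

Yes

Total = 170 ≥ 170: provided.
Lab 1 (pledges 0, payoff 125): pledging 40 → total 210, payoff 85. No gain.
Lab 2 (pledges 70, payoff 55): dropping to 0 → total 100, payoff 0. No gain.
Lab 3 (pledges 30, payoff 95): dropping to 0 → total 140, payoff 0. No gain.
Lab 4 (pledges 70, payoff 55): dropping to 0 → total 100, payoff 0. No gain.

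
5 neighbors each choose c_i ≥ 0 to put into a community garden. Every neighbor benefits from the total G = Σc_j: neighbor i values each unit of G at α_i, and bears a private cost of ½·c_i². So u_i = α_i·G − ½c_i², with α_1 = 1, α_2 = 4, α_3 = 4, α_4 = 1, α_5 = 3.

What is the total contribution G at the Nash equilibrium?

13

Neighbor i's FOC: ∂u_i/∂c_i = α_i − c_i = 0, so c_i* = α_i.
NE contributions = (1, 4, 4, 1, 3); G = 13.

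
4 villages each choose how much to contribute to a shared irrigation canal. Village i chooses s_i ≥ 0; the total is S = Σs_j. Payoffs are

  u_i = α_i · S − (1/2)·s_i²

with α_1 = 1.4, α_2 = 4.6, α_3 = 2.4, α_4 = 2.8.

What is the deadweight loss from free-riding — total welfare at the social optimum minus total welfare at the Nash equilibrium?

143.8

Village i's FOC: ∂u_i/∂s_i = α_i − s_i = 0, so s_i* = α_i.
NE contributions = (1.4, 4.6, 2.4, 2.8); S = 11.2.
W^NE = (Σα)·S − ½Σα_i² = 11.2² − ½·36.72 = 107.08.
Planner sets s_i = Σα_j = 11.2 for every i, so S^SO = 4·11.2 = 44.8.
W^SO = (Σα)·S^SO − ½·4·(Σα)² = (4/2)·11.2² = 250.88.
Deadweight loss = W^SO − W^NE = 143.8.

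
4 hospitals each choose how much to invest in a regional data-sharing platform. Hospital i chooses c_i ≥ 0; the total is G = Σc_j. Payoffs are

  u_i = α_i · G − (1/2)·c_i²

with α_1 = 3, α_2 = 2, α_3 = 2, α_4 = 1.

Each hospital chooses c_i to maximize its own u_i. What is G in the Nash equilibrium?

Hospital i's FOC: ∂u_i/∂c_i = α_i − c_i = 0, so c_i* = α_i.
NE contributions = (3, 2, 2, 1); G = 8.

8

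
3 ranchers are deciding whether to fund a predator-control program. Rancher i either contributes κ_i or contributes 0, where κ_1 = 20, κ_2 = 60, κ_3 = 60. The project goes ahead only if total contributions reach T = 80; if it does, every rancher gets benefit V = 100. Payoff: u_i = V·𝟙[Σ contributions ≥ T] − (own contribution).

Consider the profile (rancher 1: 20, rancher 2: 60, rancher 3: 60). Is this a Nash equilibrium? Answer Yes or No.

No

Total = 140 ≥ 80: provided.
Rancher 1 (pledges 20, payoff 80): dropping to 0 → total 120, payoff 100. Profitable deviation.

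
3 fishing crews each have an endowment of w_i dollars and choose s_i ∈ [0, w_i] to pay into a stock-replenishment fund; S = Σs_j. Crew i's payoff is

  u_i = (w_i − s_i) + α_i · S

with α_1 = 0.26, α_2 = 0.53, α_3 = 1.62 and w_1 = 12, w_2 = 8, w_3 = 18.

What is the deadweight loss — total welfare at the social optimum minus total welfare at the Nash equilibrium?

28.2

∂u_i/∂s_i = α_i − 1, so crew i contributes w_i if α_i > 1, else 0.
α_i > 1 for i ∈ {3}; NE contributions (0, 0, 18), S = 18.
W^NE = Σw_i − S^NE + (Σα_i)·S^NE = 38 + 1.41·18 = 63.38.
Planner: ∂(Σu_j)/∂s_i = Σα_j − 1 = 1.41 > 0, so everyone contributes w_i; S^SO = 38, W^SO = 38 + 1.41·38 = 91.58.
Deadweight loss = 28.2.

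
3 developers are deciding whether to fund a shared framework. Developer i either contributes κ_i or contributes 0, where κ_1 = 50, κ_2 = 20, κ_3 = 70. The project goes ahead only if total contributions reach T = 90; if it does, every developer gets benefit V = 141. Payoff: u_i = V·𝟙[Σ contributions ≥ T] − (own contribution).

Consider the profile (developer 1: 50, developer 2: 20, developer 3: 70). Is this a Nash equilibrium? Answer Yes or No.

Total = 140 ≥ 90: provided.
Developer 1 (pledges 50, payoff 91): dropping to 0 → total 90, payoff 141. Profitable deviation.

No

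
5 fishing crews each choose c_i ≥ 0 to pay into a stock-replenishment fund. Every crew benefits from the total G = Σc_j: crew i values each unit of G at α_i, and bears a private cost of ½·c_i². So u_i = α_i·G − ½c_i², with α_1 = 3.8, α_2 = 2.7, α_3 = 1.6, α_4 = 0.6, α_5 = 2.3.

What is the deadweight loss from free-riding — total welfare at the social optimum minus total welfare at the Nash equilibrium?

Crew i's FOC: ∂u_i/∂c_i = α_i − c_i = 0, so c_i* = α_i.
NE contributions = (3.8, 2.7, 1.6, 0.6, 2.3); G = 11.
W^NE = (Σα)·G − ½Σα_i² = 11² − ½·29.94 = 106.03.
Planner sets c_i = Σα_j = 11 for every i, so G^SO = 5·11 = 55.
W^SO = (Σα)·G^SO − ½·5·(Σα)² = (5/2)·11² = 302.5.
Deadweight loss = W^SO − W^NE = 196.47.

196.47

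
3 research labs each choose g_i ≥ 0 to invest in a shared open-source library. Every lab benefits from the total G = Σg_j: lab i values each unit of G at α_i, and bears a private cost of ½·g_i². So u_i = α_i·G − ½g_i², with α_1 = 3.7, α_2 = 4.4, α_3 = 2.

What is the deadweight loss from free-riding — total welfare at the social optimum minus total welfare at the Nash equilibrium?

69.53

Lab i's FOC: ∂u_i/∂g_i = α_i − g_i = 0, so g_i* = α_i.
NE contributions = (3.7, 4.4, 2); G = 10.1.
W^NE = (Σα)·G − ½Σα_i² = 10.1² − ½·37.05 = 83.485.
Planner sets g_i = Σα_j = 10.1 for every i, so G^SO = 3·10.1 = 30.3.
W^SO = (Σα)·G^SO − ½·3·(Σα)² = (3/2)·10.1² = 153.015.
Deadweight loss = W^SO − W^NE = 69.53.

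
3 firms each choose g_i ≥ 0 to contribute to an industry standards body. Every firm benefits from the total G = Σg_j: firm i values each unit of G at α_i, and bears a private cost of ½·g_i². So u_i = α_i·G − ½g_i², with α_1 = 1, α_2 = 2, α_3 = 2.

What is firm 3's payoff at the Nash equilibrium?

Firm i's FOC: ∂u_i/∂g_i = α_i − g_i = 0, so g_i* = α_i.
NE contributions = (1, 2, 2); G = 5.
u_3 = α_3·G − ½·(g_3)² = 2·5 − ½·2² = 8.

8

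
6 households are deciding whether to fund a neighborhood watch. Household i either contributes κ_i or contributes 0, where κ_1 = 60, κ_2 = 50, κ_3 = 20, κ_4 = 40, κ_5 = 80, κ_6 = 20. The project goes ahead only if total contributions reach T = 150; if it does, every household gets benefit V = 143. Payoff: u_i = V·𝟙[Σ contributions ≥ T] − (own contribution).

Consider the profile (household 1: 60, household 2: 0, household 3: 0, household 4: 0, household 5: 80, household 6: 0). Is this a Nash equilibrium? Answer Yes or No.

No

Total = 140 < 150: not provided.
Household 1 (pledges 60, payoff -60): dropping to 0 → total 80, payoff 0. Profitable deviation.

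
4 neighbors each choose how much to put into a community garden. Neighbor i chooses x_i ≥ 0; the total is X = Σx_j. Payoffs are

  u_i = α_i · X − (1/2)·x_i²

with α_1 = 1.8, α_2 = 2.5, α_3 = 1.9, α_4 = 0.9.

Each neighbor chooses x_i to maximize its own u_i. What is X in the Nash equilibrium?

Neighbor i's FOC: ∂u_i/∂x_i = α_i − x_i = 0, so x_i* = α_i.
NE contributions = (1.8, 2.5, 1.9, 0.9); X = 7.1.

7.1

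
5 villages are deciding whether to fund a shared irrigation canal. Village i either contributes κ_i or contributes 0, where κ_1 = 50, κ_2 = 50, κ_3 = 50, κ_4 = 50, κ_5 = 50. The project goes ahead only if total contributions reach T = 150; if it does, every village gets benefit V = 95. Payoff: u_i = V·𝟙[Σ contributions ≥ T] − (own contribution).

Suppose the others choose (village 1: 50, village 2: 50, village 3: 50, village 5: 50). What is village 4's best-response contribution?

Others' total = 200 ≥ 150; contributing adds cost 50 for no extra benefit.
Best response: 0.

0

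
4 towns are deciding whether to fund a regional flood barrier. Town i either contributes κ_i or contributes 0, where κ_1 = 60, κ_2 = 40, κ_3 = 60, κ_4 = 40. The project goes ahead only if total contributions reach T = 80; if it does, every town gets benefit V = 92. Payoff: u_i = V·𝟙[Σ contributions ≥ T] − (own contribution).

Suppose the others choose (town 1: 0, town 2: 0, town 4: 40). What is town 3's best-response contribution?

60

Others' total = 40. Contributing 60 brings total to 100 ≥ 80: gain V − κ_3 = 32.
Best response: 60.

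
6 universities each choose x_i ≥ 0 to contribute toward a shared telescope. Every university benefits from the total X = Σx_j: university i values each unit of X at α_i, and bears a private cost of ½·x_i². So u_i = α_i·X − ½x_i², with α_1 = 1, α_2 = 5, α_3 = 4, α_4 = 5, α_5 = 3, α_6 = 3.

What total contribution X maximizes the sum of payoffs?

Planner FOC: ∂(Σu_j)/∂x_i = (Σα_j) − x_i = 0, so x_i^SO = Σα_j = 21 for every i; X^SO = 126.

126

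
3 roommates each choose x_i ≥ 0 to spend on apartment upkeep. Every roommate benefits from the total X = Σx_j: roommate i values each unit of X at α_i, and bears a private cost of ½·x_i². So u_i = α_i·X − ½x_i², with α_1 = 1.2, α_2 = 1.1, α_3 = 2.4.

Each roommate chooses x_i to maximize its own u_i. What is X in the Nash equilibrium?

Roommate i's FOC: ∂u_i/∂x_i = α_i − x_i = 0, so x_i* = α_i.
NE contributions = (1.2, 1.1, 2.4); X = 4.7.

4.7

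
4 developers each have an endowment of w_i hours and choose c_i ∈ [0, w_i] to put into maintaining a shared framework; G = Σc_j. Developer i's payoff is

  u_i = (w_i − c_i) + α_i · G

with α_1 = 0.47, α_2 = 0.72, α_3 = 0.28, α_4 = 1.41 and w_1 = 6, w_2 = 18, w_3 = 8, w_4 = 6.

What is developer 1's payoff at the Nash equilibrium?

8.82

∂u_i/∂c_i = α_i − 1, so developer i contributes w_i if α_i > 1, else 0.
α_i > 1 for i ∈ {4}; NE contributions (0, 0, 0, 6), G = 6.
u_1 = (6 − 0) + 0.47·6 = 8.82.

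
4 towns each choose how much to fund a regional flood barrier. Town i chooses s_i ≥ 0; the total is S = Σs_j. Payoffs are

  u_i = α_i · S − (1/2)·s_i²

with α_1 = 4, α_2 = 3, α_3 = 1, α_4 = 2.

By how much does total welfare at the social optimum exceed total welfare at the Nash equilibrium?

115

Town i's FOC: ∂u_i/∂s_i = α_i − s_i = 0, so s_i* = α_i.
NE contributions = (4, 3, 1, 2); S = 10.
W^NE = (Σα)·S − ½Σα_i² = 10² − ½·30 = 85.
Planner sets s_i = Σα_j = 10 for every i, so S^SO = 4·10 = 40.
W^SO = (Σα)·S^SO − ½·4·(Σα)² = (4/2)·10² = 200.
Deadweight loss = W^SO − W^NE = 115.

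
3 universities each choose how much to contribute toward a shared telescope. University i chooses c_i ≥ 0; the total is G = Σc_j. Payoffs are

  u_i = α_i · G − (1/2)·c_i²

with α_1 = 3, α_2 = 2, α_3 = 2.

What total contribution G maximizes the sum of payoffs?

Planner FOC: ∂(Σu_j)/∂c_i = (Σα_j) − c_i = 0, so c_i^SO = Σα_j = 7 for every i; G^SO = 21.

21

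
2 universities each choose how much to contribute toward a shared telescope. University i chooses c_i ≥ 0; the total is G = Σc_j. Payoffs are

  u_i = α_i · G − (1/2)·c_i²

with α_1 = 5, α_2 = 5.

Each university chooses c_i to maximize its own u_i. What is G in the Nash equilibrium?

10

University i's FOC: ∂u_i/∂c_i = α_i − c_i = 0, so c_i* = α_i.
NE contributions = (5, 5); G = 10.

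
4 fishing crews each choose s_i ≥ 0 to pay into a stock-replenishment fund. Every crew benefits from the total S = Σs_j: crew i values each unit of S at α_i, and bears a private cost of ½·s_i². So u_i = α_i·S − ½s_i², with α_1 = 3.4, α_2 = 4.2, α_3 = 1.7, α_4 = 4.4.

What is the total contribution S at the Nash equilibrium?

13.7

Crew i's FOC: ∂u_i/∂s_i = α_i − s_i = 0, so s_i* = α_i.
NE contributions = (3.4, 4.2, 1.7, 4.4); S = 13.7.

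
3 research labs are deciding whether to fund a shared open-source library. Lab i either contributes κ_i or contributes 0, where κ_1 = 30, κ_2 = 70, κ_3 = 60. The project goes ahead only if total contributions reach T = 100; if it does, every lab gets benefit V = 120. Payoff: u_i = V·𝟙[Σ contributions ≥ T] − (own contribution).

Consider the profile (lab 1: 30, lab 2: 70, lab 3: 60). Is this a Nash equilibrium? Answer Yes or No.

Total = 160 ≥ 100: provided.
Lab 1 (pledges 30, payoff 90): dropping to 0 → total 130, payoff 120. Profitable deviation.

No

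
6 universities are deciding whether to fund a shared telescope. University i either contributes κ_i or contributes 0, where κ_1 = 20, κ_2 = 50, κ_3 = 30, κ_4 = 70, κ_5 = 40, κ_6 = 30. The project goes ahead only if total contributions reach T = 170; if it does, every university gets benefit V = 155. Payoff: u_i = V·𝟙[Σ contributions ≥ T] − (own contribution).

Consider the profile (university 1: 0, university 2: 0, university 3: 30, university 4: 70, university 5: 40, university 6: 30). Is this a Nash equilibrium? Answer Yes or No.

Yes

Total = 170 ≥ 170: provided.
University 1 (pledges 0, payoff 155): pledging 20 → total 190, payoff 135. No gain.
University 2 (pledges 0, payoff 155): pledging 50 → total 220, payoff 105. No gain.
University 3 (pledges 30, payoff 125): dropping to 0 → total 140, payoff 0. No gain.
University 4 (pledges 70, payoff 85): dropping to 0 → total 100, payoff 0. No gain.
University 5 (pledges 40, payoff 115): dropping to 0 → total 130, payoff 0. No gain.
University 6 (pledges 30, payoff 125): dropping to 0 → total 140, payoff 0. No gain.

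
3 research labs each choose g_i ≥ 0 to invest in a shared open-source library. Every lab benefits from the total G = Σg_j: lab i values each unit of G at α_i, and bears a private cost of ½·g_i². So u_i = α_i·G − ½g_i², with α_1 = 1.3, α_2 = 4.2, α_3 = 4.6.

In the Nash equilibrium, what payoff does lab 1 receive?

Lab i's FOC: ∂u_i/∂g_i = α_i − g_i = 0, so g_i* = α_i.
NE contributions = (1.3, 4.2, 4.6); G = 10.1.
u_1 = α_1·G − ½·(g_1)² = 1.3·10.1 − ½·1.3² = 12.285.

12.285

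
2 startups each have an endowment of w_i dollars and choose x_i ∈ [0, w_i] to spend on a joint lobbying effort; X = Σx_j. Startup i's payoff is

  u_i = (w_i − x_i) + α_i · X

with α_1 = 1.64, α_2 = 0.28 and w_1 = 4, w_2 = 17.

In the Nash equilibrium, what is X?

∂u_i/∂x_i = α_i − 1, so startup i contributes w_i if α_i > 1, else 0.
α_i > 1 for i ∈ {1}; NE contributions (4, 0), X = 4.

4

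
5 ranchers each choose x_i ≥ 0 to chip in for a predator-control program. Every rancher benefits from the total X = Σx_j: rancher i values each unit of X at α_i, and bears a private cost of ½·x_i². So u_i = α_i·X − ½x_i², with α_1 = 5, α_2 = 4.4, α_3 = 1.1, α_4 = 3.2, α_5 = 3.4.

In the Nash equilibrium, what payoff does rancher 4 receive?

Rancher i's FOC: ∂u_i/∂x_i = α_i − x_i = 0, so x_i* = α_i.
NE contributions = (5, 4.4, 1.1, 3.2, 3.4); X = 17.1.
u_4 = α_4·X − ½·(x_4)² = 3.2·17.1 − ½·3.2² = 49.6.

49.6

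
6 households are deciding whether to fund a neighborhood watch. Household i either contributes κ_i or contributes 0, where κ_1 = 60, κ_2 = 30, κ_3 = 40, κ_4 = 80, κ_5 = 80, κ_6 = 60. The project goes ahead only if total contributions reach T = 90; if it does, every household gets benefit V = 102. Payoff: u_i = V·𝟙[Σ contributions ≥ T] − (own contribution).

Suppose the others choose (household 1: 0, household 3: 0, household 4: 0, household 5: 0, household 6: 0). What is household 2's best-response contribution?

0

Others' total = 0. Even contributing 30 gives 30 < 90: no benefit either way.
Best response: 0.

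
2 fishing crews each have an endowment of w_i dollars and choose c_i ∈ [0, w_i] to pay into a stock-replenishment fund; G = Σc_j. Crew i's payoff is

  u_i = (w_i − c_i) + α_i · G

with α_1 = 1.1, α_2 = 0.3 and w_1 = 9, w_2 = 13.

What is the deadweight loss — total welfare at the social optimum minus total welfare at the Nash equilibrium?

∂u_i/∂c_i = α_i − 1, so crew i contributes w_i if α_i > 1, else 0.
α_i > 1 for i ∈ {1}; NE contributions (9, 0), G = 9.
W^NE = Σw_i − G^NE + (Σα_i)·G^NE = 22 + 0.4·9 = 25.6.
Planner: ∂(Σu_j)/∂c_i = Σα_j − 1 = 0.4 > 0, so everyone contributes w_i; G^SO = 22, W^SO = 22 + 0.4·22 = 30.8.
Deadweight loss = 5.2.

5.2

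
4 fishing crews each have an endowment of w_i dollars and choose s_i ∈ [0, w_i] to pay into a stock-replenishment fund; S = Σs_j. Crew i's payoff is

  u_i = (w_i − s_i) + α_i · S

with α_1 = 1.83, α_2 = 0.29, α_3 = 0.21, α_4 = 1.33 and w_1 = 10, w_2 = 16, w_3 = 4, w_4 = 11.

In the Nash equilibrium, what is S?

21

∂u_i/∂s_i = α_i − 1, so crew i contributes w_i if α_i > 1, else 0.
α_i > 1 for i ∈ {1, 4}; NE contributions (10, 0, 0, 11), S = 21.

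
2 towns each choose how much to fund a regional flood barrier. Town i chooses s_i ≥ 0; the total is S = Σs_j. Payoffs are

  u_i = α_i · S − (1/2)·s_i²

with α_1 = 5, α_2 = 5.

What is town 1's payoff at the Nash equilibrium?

37.5

Town i's FOC: ∂u_i/∂s_i = α_i − s_i = 0, so s_i* = α_i.
NE contributions = (5, 5); S = 10.
u_1 = α_1·S − ½·(s_1)² = 5·10 − ½·5² = 37.5.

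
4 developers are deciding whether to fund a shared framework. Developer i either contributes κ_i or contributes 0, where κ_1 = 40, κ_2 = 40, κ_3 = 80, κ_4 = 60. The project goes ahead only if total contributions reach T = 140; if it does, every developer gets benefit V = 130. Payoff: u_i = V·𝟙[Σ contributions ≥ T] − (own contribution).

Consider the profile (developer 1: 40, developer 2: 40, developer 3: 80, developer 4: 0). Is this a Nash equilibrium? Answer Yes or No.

Total = 160 ≥ 140: provided.
Developer 1 (pledges 40, payoff 90): dropping to 0 → total 120, payoff 0. No gain.
Developer 2 (pledges 40, payoff 90): dropping to 0 → total 120, payoff 0. No gain.
Developer 3 (pledges 80, payoff 50): dropping to 0 → total 80, payoff 0. No gain.
Developer 4 (pledges 0, payoff 130): pledging 60 → total 220, payoff 70. No gain.

Yes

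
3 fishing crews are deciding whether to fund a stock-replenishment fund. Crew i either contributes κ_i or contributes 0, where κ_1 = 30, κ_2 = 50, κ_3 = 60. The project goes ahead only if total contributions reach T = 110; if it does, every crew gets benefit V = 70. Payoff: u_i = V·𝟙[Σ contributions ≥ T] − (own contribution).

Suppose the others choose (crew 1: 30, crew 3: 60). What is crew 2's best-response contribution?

Others' total = 90. Contributing 50 brings total to 140 ≥ 110: gain V − κ_2 = 20.
Best response: 50.

50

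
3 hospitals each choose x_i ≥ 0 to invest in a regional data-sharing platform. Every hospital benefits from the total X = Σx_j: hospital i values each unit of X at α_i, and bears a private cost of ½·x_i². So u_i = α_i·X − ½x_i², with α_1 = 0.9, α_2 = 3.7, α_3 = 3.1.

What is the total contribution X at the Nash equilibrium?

7.7

Hospital i's FOC: ∂u_i/∂x_i = α_i − x_i = 0, so x_i* = α_i.
NE contributions = (0.9, 3.7, 3.1); X = 7.7.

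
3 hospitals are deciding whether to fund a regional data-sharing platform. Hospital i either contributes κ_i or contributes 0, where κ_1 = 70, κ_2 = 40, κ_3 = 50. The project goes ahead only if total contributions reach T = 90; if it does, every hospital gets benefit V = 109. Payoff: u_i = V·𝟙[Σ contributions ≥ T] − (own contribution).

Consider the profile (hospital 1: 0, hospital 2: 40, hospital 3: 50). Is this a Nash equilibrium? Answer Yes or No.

Total = 90 ≥ 90: provided.
Hospital 1 (pledges 0, payoff 109): pledging 70 → total 160, payoff 39. No gain.
Hospital 2 (pledges 40, payoff 69): dropping to 0 → total 50, payoff 0. No gain.
Hospital 3 (pledges 50, payoff 59): dropping to 0 → total 40, payoff 0. No gain.

Yes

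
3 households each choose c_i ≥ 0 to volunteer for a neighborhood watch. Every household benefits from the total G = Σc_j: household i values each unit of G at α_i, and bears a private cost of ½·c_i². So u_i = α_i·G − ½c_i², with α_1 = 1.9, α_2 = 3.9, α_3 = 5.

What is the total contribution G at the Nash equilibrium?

Household i's FOC: ∂u_i/∂c_i = α_i − c_i = 0, so c_i* = α_i.
NE contributions = (1.9, 3.9, 5); G = 10.8.

10.8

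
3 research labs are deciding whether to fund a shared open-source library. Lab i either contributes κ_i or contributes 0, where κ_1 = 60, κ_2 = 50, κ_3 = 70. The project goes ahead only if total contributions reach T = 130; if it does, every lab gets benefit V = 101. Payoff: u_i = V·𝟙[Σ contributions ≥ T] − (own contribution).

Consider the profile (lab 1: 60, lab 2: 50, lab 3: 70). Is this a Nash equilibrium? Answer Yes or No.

Total = 180 ≥ 130: provided.
Lab 1 (pledges 60, payoff 41): dropping to 0 → total 120, payoff 0. No gain.
Lab 2 (pledges 50, payoff 51): dropping to 0 → total 130, payoff 101. Profitable deviation.

No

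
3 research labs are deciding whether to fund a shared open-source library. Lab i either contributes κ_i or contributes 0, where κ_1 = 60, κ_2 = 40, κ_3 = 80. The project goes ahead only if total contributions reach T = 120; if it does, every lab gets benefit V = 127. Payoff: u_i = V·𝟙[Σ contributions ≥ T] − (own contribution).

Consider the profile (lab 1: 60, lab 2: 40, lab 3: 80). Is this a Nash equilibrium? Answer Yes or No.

Total = 180 ≥ 120: provided.
Lab 1 (pledges 60, payoff 67): dropping to 0 → total 120, payoff 127. Profitable deviation.

No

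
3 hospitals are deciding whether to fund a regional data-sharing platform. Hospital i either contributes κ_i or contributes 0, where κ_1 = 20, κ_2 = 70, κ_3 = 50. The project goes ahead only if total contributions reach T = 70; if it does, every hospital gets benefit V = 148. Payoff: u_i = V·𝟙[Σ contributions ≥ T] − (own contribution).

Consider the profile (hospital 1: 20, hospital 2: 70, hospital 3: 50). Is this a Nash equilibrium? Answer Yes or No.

No

Total = 140 ≥ 70: provided.
Hospital 1 (pledges 20, payoff 128): dropping to 0 → total 120, payoff 148. Profitable deviation.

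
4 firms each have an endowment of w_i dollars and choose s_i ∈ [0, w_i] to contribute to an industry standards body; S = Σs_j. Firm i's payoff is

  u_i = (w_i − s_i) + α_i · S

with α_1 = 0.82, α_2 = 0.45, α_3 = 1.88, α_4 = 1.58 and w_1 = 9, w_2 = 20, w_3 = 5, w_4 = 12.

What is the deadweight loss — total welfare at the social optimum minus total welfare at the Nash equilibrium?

∂u_i/∂s_i = α_i − 1, so firm i contributes w_i if α_i > 1, else 0.
α_i > 1 for i ∈ {3, 4}; NE contributions (0, 0, 5, 12), S = 17.
W^NE = Σw_i − S^NE + (Σα_i)·S^NE = 46 + 3.73·17 = 109.41.
Planner: ∂(Σu_j)/∂s_i = Σα_j − 1 = 3.73 > 0, so everyone contributes w_i; S^SO = 46, W^SO = 46 + 3.73·46 = 217.58.
Deadweight loss = 108.17.

108.17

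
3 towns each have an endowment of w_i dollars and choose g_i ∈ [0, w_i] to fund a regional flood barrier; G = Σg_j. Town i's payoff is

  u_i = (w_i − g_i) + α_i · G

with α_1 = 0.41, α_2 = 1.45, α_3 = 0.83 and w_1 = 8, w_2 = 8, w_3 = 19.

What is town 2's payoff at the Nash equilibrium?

11.6

∂u_i/∂g_i = α_i − 1, so town i contributes w_i if α_i > 1, else 0.
α_i > 1 for i ∈ {2}; NE contributions (0, 8, 0), G = 8.
u_2 = (8 − 8) + 1.45·8 = 11.6.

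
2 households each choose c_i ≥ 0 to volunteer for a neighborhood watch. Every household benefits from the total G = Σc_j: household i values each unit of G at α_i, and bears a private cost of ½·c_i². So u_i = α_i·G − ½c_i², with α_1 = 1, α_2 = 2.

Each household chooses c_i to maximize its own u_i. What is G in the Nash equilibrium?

3

Household i's FOC: ∂u_i/∂c_i = α_i − c_i = 0, so c_i* = α_i.
NE contributions = (1, 2); G = 3.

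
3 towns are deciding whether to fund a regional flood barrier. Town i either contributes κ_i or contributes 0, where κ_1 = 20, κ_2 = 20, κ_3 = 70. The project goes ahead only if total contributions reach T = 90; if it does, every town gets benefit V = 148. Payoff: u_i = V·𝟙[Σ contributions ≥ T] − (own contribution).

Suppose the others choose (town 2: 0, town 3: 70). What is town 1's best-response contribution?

Others' total = 70. Contributing 20 brings total to 90 ≥ 90: gain V − κ_1 = 128.
Best response: 20.

20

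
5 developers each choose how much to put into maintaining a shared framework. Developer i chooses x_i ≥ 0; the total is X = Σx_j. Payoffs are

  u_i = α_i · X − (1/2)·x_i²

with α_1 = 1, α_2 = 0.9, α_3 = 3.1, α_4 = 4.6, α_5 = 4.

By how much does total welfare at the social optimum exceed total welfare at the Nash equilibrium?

Developer i's FOC: ∂u_i/∂x_i = α_i − x_i = 0, so x_i* = α_i.
NE contributions = (1, 0.9, 3.1, 4.6, 4); X = 13.6.
W^NE = (Σα)·X − ½Σα_i² = 13.6² − ½·48.58 = 160.67.
Planner sets x_i = Σα_j = 13.6 for every i, so X^SO = 5·13.6 = 68.
W^SO = (Σα)·X^SO − ½·5·(Σα)² = (5/2)·13.6² = 462.4.
Deadweight loss = W^SO − W^NE = 301.73.

301.73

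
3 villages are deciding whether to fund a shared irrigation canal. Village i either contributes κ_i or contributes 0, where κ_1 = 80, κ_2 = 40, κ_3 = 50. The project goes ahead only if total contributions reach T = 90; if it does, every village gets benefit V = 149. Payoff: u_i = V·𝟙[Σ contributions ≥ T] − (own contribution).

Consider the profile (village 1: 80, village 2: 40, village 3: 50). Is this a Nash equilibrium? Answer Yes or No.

No

Total = 170 ≥ 90: provided.
Village 1 (pledges 80, payoff 69): dropping to 0 → total 90, payoff 149. Profitable deviation.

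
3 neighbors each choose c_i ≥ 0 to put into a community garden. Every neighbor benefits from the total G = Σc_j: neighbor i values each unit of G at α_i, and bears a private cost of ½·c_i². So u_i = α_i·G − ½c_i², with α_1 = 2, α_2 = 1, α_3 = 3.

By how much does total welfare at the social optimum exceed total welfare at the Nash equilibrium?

25

Neighbor i's FOC: ∂u_i/∂c_i = α_i − c_i = 0, so c_i* = α_i.
NE contributions = (2, 1, 3); G = 6.
W^NE = (Σα)·G − ½Σα_i² = 6² − ½·14 = 29.
Planner sets c_i = Σα_j = 6 for every i, so G^SO = 3·6 = 18.
W^SO = (Σα)·G^SO − ½·3·(Σα)² = (3/2)·6² = 54.
Deadweight loss = W^SO − W^NE = 25.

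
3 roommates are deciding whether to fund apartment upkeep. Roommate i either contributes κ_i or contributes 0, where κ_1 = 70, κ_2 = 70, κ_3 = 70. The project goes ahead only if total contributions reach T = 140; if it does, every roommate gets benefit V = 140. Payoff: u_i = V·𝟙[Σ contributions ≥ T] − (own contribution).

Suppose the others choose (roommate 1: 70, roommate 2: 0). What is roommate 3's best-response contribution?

Others' total = 70. Contributing 70 brings total to 140 ≥ 140: gain V − κ_3 = 70.
Best response: 70.

70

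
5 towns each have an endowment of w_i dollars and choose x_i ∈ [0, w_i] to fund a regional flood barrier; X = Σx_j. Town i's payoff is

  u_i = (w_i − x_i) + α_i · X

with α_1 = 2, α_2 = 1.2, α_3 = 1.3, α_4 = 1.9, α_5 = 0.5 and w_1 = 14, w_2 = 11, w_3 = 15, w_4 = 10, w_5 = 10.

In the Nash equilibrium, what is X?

50

∂u_i/∂x_i = α_i − 1, so town i contributes w_i if α_i > 1, else 0.
α_i > 1 for i ∈ {1, 2, 3, 4}; NE contributions (14, 11, 15, 10, 0), X = 50.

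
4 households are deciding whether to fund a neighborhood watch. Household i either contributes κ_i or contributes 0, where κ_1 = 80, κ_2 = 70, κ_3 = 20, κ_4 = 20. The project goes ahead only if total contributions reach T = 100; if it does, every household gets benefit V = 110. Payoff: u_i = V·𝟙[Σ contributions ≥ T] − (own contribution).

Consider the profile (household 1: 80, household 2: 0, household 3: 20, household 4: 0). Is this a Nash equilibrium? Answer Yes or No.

Total = 100 ≥ 100: provided.
Household 1 (pledges 80, payoff 30): dropping to 0 → total 20, payoff 0. No gain.
Household 2 (pledges 0, payoff 110): pledging 70 → total 170, payoff 40. No gain.
Household 3 (pledges 20, payoff 90): dropping to 0 → total 80, payoff 0. No gain.
Household 4 (pledges 0, payoff 110): pledging 20 → total 120, payoff 90. No gain.

Yes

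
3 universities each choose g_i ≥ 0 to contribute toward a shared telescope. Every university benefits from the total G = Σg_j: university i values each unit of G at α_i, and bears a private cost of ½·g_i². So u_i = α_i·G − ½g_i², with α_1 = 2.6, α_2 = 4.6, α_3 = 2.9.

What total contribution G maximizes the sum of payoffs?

30.3

Planner FOC: ∂(Σu_j)/∂g_i = (Σα_j) − g_i = 0, so g_i^SO = Σα_j = 10.1 for every i; G^SO = 30.3.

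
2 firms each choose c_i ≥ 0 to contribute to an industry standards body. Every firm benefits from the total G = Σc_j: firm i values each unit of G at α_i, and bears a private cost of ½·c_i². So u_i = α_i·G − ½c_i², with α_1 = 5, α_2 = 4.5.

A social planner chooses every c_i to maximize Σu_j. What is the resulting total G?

19

Planner FOC: ∂(Σu_j)/∂c_i = (Σα_j) − c_i = 0, so c_i^SO = Σα_j = 9.5 for every i; G^SO = 19.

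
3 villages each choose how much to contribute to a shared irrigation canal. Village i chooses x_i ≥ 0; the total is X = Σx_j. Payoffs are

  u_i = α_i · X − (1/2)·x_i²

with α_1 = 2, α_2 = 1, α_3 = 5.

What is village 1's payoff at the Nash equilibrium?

Village i's FOC: ∂u_i/∂x_i = α_i − x_i = 0, so x_i* = α_i.
NE contributions = (2, 1, 5); X = 8.
u_1 = α_1·X − ½·(x_1)² = 2·8 − ½·2² = 14.

14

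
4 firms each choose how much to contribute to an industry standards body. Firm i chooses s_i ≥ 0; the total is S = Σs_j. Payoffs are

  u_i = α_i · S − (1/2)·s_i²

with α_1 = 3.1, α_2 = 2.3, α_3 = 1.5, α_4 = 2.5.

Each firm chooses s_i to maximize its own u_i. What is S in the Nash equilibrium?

Firm i's FOC: ∂u_i/∂s_i = α_i − s_i = 0, so s_i* = α_i.
NE contributions = (3.1, 2.3, 1.5, 2.5); S = 9.4.

9.4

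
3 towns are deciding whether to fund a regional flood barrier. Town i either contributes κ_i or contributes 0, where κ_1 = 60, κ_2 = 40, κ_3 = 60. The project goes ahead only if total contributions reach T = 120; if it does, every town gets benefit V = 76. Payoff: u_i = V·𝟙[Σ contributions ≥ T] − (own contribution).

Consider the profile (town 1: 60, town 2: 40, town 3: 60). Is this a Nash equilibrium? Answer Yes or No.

Total = 160 ≥ 120: provided.
Town 1 (pledges 60, payoff 16): dropping to 0 → total 100, payoff 0. No gain.
Town 2 (pledges 40, payoff 36): dropping to 0 → total 120, payoff 76. Profitable deviation.

No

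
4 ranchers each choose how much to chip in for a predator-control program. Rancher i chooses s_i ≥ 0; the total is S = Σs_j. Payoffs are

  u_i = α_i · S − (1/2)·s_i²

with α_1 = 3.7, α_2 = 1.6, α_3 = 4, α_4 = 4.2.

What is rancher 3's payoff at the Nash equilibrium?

46

Rancher i's FOC: ∂u_i/∂s_i = α_i − s_i = 0, so s_i* = α_i.
NE contributions = (3.7, 1.6, 4, 4.2); S = 13.5.
u_3 = α_3·S − ½·(s_3)² = 4·13.5 − ½·4² = 46.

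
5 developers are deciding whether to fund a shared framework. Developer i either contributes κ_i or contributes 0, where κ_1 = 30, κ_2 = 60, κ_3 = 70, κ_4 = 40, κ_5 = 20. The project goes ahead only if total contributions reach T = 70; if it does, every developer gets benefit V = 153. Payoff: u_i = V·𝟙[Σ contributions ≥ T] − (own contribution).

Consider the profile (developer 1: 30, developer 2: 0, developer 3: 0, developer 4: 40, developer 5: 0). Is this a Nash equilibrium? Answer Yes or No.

Yes

Total = 70 ≥ 70: provided.
Developer 1 (pledges 30, payoff 123): dropping to 0 → total 40, payoff 0. No gain.
Developer 2 (pledges 0, payoff 153): pledging 60 → total 130, payoff 93. No gain.
Developer 3 (pledges 0, payoff 153): pledging 70 → total 140, payoff 83. No gain.
Developer 4 (pledges 40, payoff 113): dropping to 0 → total 30, payoff 0. No gain.
Developer 5 (pledges 0, payoff 153): pledging 20 → total 90, payoff 133. No gain.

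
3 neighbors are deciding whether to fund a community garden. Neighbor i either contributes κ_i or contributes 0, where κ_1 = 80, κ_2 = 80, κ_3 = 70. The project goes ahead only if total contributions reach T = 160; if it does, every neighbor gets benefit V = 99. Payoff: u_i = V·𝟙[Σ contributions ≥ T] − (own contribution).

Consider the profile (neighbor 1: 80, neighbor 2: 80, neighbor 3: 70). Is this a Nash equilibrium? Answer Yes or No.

No

Total = 230 ≥ 160: provided.
Neighbor 1 (pledges 80, payoff 19): dropping to 0 → total 150, payoff 0. No gain.
Neighbor 2 (pledges 80, payoff 19): dropping to 0 → total 150, payoff 0. No gain.
Neighbor 3 (pledges 70, payoff 29): dropping to 0 → total 160, payoff 99. Profitable deviation.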